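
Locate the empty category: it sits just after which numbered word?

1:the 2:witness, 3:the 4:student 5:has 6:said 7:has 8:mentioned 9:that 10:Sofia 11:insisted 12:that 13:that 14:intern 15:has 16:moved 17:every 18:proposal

6

The displaced element is "the witness" (word 2).
It is linked across 1 clause boundary (Ø).
It functions as the subject of "mentioned", so the gap sits immediately after word 6 ("said").
Base order: The student has said that the witness has mentioned that Sofia insisted that that intern has moved every proposal.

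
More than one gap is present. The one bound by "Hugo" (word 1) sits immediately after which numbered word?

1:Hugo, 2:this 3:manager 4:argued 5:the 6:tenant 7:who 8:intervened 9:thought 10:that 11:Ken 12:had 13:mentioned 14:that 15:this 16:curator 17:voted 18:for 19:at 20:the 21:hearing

18

The displaced element is "Hugo" (word 1).
It is linked across 3 clause boundaries (Ø → that → that).
It functions as the object of the preposition "for" of "voted", so the gap sits immediately after word 18 ("for").
Base order: This manager argued the tenant who intervened thought that Ken had mentioned that this curator voted for Hugo at the hearing.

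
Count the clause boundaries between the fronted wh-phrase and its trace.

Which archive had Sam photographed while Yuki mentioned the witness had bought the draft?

0

"which archive" originates inside the matrix clause — no clause boundary is crossed.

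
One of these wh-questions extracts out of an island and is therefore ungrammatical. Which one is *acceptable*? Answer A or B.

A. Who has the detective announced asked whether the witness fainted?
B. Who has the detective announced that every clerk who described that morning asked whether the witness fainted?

A

In B, the wh-phrase is extracted from inside a complex-NP island (relative clause) (introduced by "who"), which blocks movement.
In A, the extraction path crosses only that-complement boundaries, which are transparent.
So A is grammatical.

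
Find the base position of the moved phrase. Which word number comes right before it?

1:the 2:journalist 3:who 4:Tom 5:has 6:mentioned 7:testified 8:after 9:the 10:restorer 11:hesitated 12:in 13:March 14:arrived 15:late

The displaced element is "the journalist" (word 2).
It is linked across 1 clause boundary (Ø).
It functions as the subject of "testified", so the gap sits immediately after word 6 ("mentioned").
Base order: Tom has mentioned the journalist testified after the restorer hesitated in March.

6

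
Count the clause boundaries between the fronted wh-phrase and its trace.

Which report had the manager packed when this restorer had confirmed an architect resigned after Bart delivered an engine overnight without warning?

0

"which report" originates inside the matrix clause — no clause boundary is crossed.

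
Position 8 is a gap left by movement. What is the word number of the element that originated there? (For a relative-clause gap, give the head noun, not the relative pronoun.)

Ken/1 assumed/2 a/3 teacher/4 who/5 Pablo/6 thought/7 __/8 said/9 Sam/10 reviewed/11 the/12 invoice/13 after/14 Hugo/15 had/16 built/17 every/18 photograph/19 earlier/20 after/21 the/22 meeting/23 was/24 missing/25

4

The gap at 8 is the subject of "said", inside a relative clause.
The relative pronoun is "who" (word 5); it is bound by the head noun immediately before it.
Its filler is the head noun "teacher", at word 4.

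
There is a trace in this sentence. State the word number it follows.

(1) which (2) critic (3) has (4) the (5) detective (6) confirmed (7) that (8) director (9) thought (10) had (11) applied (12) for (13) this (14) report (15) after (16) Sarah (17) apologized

The displaced element is "which critic" (word 2).
It is linked across 2 clause boundaries (Ø → Ø).
It functions as the subject of "applied", so the gap sits immediately after word 9 ("thought").
Base order: The detective has confirmed that director thought which critic had applied for this report after Sarah apologized.

9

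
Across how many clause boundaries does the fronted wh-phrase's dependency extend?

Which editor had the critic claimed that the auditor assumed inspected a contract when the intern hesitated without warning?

2

"which editor" is extracted from the subject of "inspected".
Boundaries crossed, outermost first: [that], [Ø] — 2 in total.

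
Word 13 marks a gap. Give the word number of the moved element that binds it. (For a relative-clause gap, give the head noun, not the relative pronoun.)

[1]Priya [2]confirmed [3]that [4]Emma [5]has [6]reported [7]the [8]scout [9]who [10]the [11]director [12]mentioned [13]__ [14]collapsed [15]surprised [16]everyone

The gap at 13 is the subject of "collapsed", inside a relative clause.
The relative pronoun is "who" (word 9); it is bound by the head noun immediately before it.
Its filler is the head noun "scout", at word 8.

8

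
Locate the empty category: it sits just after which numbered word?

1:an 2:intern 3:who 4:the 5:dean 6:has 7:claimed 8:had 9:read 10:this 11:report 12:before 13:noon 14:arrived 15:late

The displaced element is "an intern" (word 2).
It is linked across 1 clause boundary (Ø).
It functions as the subject of "read", so the gap sits immediately after word 7 ("claimed").
Base order: The dean has claimed that an intern had read this report before noon.

7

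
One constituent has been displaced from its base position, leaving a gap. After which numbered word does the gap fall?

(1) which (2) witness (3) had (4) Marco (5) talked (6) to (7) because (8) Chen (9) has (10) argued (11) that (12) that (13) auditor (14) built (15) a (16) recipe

6

The displaced element is "which witness" (word 2).
It functions as the object of the preposition "to" of "talked", so the gap sits immediately after word 6 ("to").
Base order: Marco had talked to which witness because Chen has argued that that auditor built a recipe.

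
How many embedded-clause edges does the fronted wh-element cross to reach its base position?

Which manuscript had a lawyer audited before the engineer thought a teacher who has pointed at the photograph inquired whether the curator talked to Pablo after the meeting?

0

"which manuscript" originates inside the matrix clause — no clause boundary is crossed.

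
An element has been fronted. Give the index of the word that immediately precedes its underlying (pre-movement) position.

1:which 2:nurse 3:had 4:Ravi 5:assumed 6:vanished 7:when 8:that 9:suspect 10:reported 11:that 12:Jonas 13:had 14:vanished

5

The displaced element is "which nurse" (word 2).
It is linked across 1 clause boundary (Ø).
It functions as the subject of "vanished", so the gap sits immediately after word 5 ("assumed").
Base order: Ravi had assumed which nurse vanished when that suspect reported that Jonas had vanished.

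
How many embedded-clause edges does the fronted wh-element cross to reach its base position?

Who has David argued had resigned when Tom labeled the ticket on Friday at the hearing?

"who" is extracted from the subject of "resigned".
Boundaries crossed, outermost first: [Ø] — 1 in total.

1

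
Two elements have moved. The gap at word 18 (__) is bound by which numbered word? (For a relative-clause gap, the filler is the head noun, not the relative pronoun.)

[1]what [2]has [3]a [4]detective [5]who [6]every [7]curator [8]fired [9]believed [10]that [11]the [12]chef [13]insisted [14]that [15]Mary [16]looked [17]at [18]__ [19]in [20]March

The marked gap is the object of the preposition "at" of "looked".
Its filler is the fronted wh-phrase "what", at word 1.
(The other dependency links word 4 to a gap after word 8.)

1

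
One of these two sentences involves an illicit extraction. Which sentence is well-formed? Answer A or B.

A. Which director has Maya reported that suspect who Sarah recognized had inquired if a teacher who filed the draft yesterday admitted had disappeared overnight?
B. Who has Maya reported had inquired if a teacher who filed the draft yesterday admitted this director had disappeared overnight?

B

In A, the wh-phrase is extracted from inside a wh-island (introduced by "if"), which blocks movement.
In B, the extraction path crosses only that-complement boundaries, which are transparent.
So B is grammatical.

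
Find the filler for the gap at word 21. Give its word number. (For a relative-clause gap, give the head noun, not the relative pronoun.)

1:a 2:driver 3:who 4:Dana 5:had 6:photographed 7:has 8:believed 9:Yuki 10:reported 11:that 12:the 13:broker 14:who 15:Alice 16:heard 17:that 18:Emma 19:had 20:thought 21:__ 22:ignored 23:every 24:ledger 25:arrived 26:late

The gap at 21 is the subject of "ignored", inside a relative clause.
The relative pronoun is "who" (word 14); it is bound by the head noun immediately before it.
Its filler is the head noun "broker", at word 13.

13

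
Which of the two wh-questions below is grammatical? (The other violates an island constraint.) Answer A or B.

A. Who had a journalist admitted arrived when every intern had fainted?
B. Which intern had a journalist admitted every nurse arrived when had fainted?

A

In B, the wh-phrase is extracted from inside an adjunct island (introduced by "when"), which blocks movement.
In A, the extraction path crosses only that-complement boundaries, which are transparent.
So A is grammatical.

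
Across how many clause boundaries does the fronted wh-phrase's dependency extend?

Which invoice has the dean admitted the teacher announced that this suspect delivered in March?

2

"which invoice" is extracted from the object of "delivered".
Boundaries crossed, outermost first: [Ø], [that] — 2 in total.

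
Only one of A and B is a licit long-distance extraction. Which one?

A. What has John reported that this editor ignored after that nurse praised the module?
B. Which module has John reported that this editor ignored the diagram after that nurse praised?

A

In B, the wh-phrase is extracted from inside an adjunct island (introduced by "after"), which blocks movement.
In A, the extraction path crosses only that-complement boundaries, which are transparent.
So A is grammatical.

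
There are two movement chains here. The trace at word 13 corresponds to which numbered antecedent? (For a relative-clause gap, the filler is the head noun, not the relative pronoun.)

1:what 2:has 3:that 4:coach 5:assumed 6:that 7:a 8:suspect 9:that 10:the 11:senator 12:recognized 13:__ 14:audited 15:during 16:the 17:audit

The marked gap is inside the relative clause, the direct object of "recognized".
Its filler is the head noun "suspect" (via "that"), at word 8.
(The other dependency links word 1 to a gap after word 14.)

8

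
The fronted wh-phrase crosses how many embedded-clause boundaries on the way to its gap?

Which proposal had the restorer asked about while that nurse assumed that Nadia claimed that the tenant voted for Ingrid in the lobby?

"which proposal" originates inside the matrix clause — no clause boundary is crossed.

0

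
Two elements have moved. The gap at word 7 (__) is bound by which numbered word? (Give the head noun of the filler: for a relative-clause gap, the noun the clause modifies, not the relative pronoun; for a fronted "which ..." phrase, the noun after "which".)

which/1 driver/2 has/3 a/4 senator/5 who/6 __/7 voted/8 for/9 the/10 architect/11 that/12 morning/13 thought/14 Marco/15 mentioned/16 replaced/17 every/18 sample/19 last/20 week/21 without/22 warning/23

The marked gap is inside the relative clause, the subject of "voted".
Its filler is the head noun "senator" (via "who"), at word 5.
(The other dependency links word 2 to a gap after word 16.)

5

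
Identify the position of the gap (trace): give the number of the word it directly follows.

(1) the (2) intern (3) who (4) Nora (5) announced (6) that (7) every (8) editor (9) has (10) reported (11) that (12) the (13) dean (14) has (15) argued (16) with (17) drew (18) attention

16

The displaced element is "the intern" (word 2).
It is linked across 2 clause boundaries (that → that).
It functions as the object of the preposition "with" of "argued", so the gap sits immediately after word 16 ("with").
Base order: Nora announced that every editor has reported that the dean has argued with the intern.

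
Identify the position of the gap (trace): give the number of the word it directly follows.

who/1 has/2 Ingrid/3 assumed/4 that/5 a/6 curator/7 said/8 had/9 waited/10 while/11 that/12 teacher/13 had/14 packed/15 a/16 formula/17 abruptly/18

8

The displaced element is "who" (word 1).
It is linked across 2 clause boundaries (that → Ø).
It functions as the subject of "waited", so the gap sits immediately after word 8 ("said").
Base order: Ingrid has assumed that a curator said that who had waited while that teacher had packed a formula abruptly.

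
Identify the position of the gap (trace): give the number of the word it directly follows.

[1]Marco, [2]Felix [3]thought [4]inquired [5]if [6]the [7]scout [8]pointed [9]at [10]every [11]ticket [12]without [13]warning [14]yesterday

3

The displaced element is "Marco" (word 1).
It is linked across 1 clause boundary (Ø).
It functions as the subject of "inquired", so the gap sits immediately after word 3 ("thought").
Base order: Felix thought Marco inquired if the scout pointed at every ticket without warning yesterday.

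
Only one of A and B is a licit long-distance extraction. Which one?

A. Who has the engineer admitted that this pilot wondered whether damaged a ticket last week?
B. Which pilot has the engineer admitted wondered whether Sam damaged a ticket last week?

B

In A, the wh-phrase is extracted from inside a wh-island (introduced by "whether"), which blocks movement.
In B, the extraction path crosses only that-complement boundaries, which are transparent.
So B is grammatical.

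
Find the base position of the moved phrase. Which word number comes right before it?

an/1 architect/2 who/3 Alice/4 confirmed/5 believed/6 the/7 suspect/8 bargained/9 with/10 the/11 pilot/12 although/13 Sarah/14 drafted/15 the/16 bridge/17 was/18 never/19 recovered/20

5

The displaced element is "an architect" (word 2).
It is linked across 1 clause boundary (Ø).
It functions as the subject of "believed", so the gap sits immediately after word 5 ("confirmed").
Base order: Alice confirmed an architect believed the suspect bargained with the pilot although Sarah drafted the bridge.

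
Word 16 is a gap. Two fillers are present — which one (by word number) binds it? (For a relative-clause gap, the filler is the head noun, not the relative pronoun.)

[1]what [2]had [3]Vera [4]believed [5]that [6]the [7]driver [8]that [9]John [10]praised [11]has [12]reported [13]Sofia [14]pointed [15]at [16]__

1

The marked gap is the object of the preposition "at" of "pointed".
Its filler is the fronted wh-phrase "what", at word 1.
(The other dependency links word 7 to a gap after word 10.)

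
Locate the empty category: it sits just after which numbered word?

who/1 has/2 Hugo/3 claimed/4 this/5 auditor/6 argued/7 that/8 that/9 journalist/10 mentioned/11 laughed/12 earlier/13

11

The displaced element is "who" (word 1).
It is linked across 3 clause boundaries (Ø → that → Ø).
It functions as the subject of "laughed", so the gap sits immediately after word 11 ("mentioned").
Base order: Hugo has claimed this auditor argued that that journalist mentioned who laughed earlier.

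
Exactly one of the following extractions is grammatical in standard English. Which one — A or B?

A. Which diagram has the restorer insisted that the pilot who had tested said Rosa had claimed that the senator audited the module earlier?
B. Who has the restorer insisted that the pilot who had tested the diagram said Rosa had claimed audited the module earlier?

B

In A, the wh-phrase is extracted from inside a complex-NP island (relative clause) (introduced by "who"), which blocks movement.
In B, the extraction path crosses only that-complement boundaries, which are transparent.
So B is grammatical.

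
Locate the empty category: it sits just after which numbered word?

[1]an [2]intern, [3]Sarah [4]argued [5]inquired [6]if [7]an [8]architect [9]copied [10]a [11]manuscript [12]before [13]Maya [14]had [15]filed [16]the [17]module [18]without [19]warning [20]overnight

4

The displaced element is "an intern" (word 2).
It is linked across 1 clause boundary (Ø).
It functions as the subject of "inquired", so the gap sits immediately after word 4 ("argued").
Base order: Sarah argued that an intern inquired if an architect copied a manuscript before Maya had filed the module without warning overnight.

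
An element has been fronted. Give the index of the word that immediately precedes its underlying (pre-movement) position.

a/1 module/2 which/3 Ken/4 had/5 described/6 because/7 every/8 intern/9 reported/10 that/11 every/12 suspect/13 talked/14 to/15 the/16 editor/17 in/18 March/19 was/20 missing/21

6

The displaced element is "a module" (word 2).
It functions as the direct object of "described", so the gap sits immediately after word 6 ("described").
Base order: Ken had described a module because every intern reported that every suspect talked to the editor in March.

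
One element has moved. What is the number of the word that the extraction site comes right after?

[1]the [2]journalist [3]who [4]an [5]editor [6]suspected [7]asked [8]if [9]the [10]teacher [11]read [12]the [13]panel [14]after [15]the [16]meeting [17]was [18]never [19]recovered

The displaced element is "the journalist" (word 2).
It is linked across 1 clause boundary (Ø).
It functions as the subject of "asked", so the gap sits immediately after word 6 ("suspected").
Base order: An editor suspected that the journalist asked if the teacher read the panel after the meeting.

6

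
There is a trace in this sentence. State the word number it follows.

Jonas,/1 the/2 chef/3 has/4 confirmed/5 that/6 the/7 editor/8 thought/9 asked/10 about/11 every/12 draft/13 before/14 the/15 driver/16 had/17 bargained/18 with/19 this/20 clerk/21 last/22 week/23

9

The displaced element is "Jonas" (word 1).
It is linked across 2 clause boundaries (that → Ø).
It functions as the subject of "asked", so the gap sits immediately after word 9 ("thought").
Base order: The chef has confirmed that the editor thought that Jonas asked about every draft before the driver had bargained with this clerk last week.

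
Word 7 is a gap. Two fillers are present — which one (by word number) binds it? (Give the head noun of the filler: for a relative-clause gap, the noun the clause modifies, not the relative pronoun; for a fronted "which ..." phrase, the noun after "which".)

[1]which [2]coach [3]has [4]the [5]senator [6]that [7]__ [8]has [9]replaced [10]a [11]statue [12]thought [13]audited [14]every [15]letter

The marked gap is inside the relative clause, the subject of "replaced".
Its filler is the head noun "senator" (via "that"), at word 5.
(The other dependency links word 2 to a gap after word 12.)

5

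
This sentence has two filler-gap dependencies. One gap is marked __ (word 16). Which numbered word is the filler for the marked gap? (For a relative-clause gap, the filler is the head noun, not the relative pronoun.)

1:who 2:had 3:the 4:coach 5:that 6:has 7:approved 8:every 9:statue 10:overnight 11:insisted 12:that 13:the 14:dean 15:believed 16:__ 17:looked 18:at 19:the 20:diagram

1

The marked gap is the subject of "looked".
Its filler is the fronted wh-phrase "who", at word 1.
(The other dependency links word 4 to a gap after word 5.)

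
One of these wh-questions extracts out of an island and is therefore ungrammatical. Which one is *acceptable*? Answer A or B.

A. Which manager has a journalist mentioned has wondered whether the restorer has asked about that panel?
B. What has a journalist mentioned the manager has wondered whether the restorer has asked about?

In B, the wh-phrase is extracted from inside a wh-island (introduced by "whether"), which blocks movement.
In A, the extraction path crosses only that-complement boundaries, which are transparent.
So A is grammatical.

A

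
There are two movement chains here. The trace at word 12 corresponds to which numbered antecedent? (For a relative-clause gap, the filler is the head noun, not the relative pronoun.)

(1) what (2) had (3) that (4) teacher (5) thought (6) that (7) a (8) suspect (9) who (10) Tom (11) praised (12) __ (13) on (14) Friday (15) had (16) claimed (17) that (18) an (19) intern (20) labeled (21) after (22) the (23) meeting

The marked gap is inside the relative clause, the direct object of "praised".
Its filler is the head noun "suspect" (via "who"), at word 8.
(The other dependency links word 1 to a gap after word 20.)

8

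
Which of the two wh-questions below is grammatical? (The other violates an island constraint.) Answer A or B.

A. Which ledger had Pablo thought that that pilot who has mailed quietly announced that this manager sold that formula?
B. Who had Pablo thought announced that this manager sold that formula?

In A, the wh-phrase is extracted from inside a complex-NP island (relative clause) (introduced by "who"), which blocks movement.
In B, the extraction path crosses only that-complement boundaries, which are transparent.
So B is grammatical.

B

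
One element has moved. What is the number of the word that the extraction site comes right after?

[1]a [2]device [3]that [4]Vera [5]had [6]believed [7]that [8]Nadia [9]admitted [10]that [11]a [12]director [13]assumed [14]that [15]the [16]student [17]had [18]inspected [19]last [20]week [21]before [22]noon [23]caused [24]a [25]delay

The displaced element is "a device" (word 2).
It is linked across 3 clause boundaries (that → that → that).
It functions as the direct object of "inspected", so the gap sits immediately after word 18 ("inspected").
Base order: Vera had believed that Nadia admitted that a director assumed that the student had inspected a device last week before noon.

18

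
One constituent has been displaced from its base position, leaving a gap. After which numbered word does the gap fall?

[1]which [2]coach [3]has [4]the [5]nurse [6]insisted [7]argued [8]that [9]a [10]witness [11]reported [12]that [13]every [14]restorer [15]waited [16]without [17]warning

6

The displaced element is "which coach" (word 2).
It is linked across 1 clause boundary (Ø).
It functions as the subject of "argued", so the gap sits immediately after word 6 ("insisted").
Base order: The nurse has insisted that which coach argued that a witness reported that every restorer waited without warning.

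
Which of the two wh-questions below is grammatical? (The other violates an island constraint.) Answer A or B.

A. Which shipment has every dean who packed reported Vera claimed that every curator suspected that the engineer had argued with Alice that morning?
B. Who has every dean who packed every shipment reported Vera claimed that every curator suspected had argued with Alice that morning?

In A, the wh-phrase is extracted from inside a complex-NP island (relative clause) (introduced by "who"), which blocks movement.
In B, the extraction path crosses only that-complement boundaries, which are transparent.
So B is grammatical.

B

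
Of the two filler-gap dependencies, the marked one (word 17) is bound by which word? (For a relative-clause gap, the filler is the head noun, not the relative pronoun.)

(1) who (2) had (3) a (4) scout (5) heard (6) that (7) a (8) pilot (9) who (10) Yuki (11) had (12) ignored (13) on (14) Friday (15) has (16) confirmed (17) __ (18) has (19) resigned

The marked gap is the subject of "resigned".
Its filler is the fronted wh-phrase "who", at word 1.
(The other dependency links word 8 to a gap after word 12.)

1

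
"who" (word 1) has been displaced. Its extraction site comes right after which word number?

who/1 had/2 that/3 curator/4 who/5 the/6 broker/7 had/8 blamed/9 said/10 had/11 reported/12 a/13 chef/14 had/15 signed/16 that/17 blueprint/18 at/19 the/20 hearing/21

The displaced element is "who" (word 1).
It is linked across 1 clause boundary (Ø).
It functions as the subject of "reported", so the gap sits immediately after word 10 ("said").
Base order: That curator who the broker had blamed had said that who had reported a chef had signed that blueprint at the hearing.

10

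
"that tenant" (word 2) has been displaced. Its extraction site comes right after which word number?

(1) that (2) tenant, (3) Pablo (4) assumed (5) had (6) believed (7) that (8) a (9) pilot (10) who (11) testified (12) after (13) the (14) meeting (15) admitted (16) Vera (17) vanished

The displaced element is "that tenant" (word 2).
It is linked across 1 clause boundary (Ø).
It functions as the subject of "believed", so the gap sits immediately after word 4 ("assumed").
Base order: Pablo assumed that that tenant had believed that a pilot who testified after the meeting admitted Vera vanished.

4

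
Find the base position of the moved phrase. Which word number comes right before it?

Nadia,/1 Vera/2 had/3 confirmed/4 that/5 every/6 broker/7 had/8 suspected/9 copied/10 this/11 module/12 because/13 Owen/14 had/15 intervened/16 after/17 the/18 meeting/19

9

The displaced element is "Nadia" (word 1).
It is linked across 2 clause boundaries (that → Ø).
It functions as the subject of "copied", so the gap sits immediately after word 9 ("suspected").
Base order: Vera had confirmed that every broker had suspected Nadia copied this module because Owen had intervened after the meeting.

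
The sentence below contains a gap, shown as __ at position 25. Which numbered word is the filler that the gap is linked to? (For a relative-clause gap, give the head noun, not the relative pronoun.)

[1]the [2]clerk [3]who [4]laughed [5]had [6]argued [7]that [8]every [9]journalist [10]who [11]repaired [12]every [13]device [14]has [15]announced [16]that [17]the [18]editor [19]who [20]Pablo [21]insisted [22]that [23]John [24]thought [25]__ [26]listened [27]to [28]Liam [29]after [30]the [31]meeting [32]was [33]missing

The gap at 25 is the subject of "listened", inside a relative clause.
The relative pronoun is "who" (word 19); it is bound by the head noun immediately before it.
Its filler is the head noun "editor", at word 18.

18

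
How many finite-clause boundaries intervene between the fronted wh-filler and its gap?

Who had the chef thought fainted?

"who" is extracted from the subject of "fainted".
Boundaries crossed, outermost first: [Ø] — 1 in total.

1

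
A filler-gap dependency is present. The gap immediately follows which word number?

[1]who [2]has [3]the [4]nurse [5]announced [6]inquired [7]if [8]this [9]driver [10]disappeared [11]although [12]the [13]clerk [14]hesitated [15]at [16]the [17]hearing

5

The displaced element is "who" (word 1).
It is linked across 1 clause boundary (Ø).
It functions as the subject of "inquired", so the gap sits immediately after word 5 ("announced").
Base order: The nurse has announced that who inquired if this driver disappeared although the clerk hesitated at the hearing.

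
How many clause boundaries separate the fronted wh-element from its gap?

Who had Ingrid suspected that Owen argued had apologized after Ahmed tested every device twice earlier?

2

"who" is extracted from the subject of "apologized".
Boundaries crossed, outermost first: [that], [Ø] — 2 in total.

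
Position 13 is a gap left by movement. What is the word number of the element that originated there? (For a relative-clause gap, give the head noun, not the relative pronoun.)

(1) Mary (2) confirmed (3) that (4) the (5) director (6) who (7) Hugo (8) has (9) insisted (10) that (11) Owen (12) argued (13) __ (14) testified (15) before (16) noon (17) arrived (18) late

5

The gap at 13 is the subject of "testified", inside a relative clause.
The relative pronoun is "who" (word 6); it is bound by the head noun immediately before it.
Its filler is the head noun "director", at word 5.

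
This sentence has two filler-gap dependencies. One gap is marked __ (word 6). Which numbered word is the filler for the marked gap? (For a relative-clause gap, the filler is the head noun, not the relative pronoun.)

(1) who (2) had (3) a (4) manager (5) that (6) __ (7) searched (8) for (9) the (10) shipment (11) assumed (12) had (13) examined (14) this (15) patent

The marked gap is inside the relative clause, the subject of "searched".
Its filler is the head noun "manager" (via "that"), at word 4.
(The other dependency links word 1 to a gap after word 11.)

4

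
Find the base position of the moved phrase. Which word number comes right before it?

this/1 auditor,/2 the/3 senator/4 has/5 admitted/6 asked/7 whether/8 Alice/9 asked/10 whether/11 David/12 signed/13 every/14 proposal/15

The displaced element is "this auditor" (word 2).
It is linked across 1 clause boundary (Ø).
It functions as the subject of "asked", so the gap sits immediately after word 6 ("admitted").
Base order: The senator has admitted that this auditor asked whether Alice asked whether David signed every proposal.

6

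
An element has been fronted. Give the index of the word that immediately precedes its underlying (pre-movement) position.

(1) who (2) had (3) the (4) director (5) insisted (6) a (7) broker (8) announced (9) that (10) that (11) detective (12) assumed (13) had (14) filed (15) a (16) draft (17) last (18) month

The displaced element is "who" (word 1).
It is linked across 3 clause boundaries (Ø → that → Ø).
It functions as the subject of "filed", so the gap sits immediately after word 12 ("assumed").
Base order: The director had insisted a broker announced that that detective assumed that who had filed a draft last month.

12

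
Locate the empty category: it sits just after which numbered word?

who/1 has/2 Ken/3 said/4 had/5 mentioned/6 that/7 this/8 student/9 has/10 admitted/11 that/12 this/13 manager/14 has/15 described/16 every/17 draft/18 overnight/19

4

The displaced element is "who" (word 1).
It is linked across 1 clause boundary (Ø).
It functions as the subject of "mentioned", so the gap sits immediately after word 4 ("said").
Base order: Ken has said that who had mentioned that this student has admitted that this manager has described every draft overnight.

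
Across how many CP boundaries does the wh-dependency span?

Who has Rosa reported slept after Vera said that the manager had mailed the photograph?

1

"who" is extracted from the subject of "slept".
Boundaries crossed, outermost first: [Ø] — 1 in total.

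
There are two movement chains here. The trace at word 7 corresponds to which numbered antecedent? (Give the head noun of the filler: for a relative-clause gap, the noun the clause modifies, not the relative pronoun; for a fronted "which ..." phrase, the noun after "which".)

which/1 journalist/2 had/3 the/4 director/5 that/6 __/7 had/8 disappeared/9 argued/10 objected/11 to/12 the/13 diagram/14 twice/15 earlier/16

5

The marked gap is inside the relative clause, the subject of "disappeared".
Its filler is the head noun "director" (via "that"), at word 5.
(The other dependency links word 2 to a gap after word 10.)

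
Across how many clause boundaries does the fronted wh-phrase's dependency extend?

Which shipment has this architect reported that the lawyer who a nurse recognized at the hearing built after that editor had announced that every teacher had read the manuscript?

1

"which shipment" is extracted from the object of "built".
Boundaries crossed, outermost first: [that] — 1 in total.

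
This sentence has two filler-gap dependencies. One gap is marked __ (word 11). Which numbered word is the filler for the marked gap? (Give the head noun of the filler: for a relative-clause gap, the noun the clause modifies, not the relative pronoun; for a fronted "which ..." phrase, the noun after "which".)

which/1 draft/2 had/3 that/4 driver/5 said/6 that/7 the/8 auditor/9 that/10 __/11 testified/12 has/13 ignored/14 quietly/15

9

The marked gap is inside the relative clause, the subject of "testified".
Its filler is the head noun "auditor" (via "that"), at word 9.
(The other dependency links word 2 to a gap after word 14.)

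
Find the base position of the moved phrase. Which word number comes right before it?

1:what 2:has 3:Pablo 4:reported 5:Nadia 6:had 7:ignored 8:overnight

7

The displaced element is "what" (word 1).
It is linked across 1 clause boundary (Ø).
It functions as the direct object of "ignored", so the gap sits immediately after word 7 ("ignored").
Base order: Pablo has reported Nadia had ignored what overnight.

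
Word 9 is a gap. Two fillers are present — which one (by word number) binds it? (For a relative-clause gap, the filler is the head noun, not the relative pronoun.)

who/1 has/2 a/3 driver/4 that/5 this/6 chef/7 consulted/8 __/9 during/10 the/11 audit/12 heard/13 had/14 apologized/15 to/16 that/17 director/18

The marked gap is inside the relative clause, the direct object of "consulted".
Its filler is the head noun "driver" (via "that"), at word 4.
(The other dependency links word 1 to a gap after word 13.)

4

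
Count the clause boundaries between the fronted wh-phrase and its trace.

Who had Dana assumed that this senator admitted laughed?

2

"who" is extracted from the subject of "laughed".
Boundaries crossed, outermost first: [that], [Ø] — 2 in total.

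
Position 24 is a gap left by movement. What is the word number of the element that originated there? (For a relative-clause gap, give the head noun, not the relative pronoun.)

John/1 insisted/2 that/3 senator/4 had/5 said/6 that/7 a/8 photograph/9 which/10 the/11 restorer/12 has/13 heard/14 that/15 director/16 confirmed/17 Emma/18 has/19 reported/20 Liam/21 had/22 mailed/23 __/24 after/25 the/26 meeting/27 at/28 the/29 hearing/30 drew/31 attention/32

9

The gap at 24 is the object of "mailed", inside a relative clause.
The relative pronoun is "which" (word 10); it is bound by the head noun immediately before it.
Its filler is the head noun "photograph", at word 9.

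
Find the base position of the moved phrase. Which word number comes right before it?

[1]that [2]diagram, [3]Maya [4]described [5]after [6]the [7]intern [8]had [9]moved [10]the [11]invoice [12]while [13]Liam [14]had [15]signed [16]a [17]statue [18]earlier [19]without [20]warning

The displaced element is "that diagram" (word 2).
It functions as the direct object of "described", so the gap sits immediately after word 4 ("described").
Base order: Maya described that diagram after the intern had moved the invoice while Liam had signed a statue earlier without warning.

4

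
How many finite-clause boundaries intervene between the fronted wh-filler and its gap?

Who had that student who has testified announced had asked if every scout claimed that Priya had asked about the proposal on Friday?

1

"who" is extracted from the subject of "asked".
Boundaries crossed, outermost first: [Ø] — 1 in total.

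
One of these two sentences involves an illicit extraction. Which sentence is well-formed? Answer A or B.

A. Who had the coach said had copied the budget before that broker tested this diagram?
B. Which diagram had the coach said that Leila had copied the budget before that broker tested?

In B, the wh-phrase is extracted from inside an adjunct island (introduced by "before"), which blocks movement.
In A, the extraction path crosses only that-complement boundaries, which are transparent.
So A is grammatical.

A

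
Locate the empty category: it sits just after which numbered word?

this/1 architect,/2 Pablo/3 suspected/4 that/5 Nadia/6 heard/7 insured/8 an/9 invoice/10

The displaced element is "this architect" (word 2).
It is linked across 2 clause boundaries (that → Ø).
It functions as the subject of "insured", so the gap sits immediately after word 7 ("heard").
Base order: Pablo suspected that Nadia heard that this architect insured an invoice.

7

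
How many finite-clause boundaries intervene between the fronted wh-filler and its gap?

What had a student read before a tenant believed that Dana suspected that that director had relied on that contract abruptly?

"what" originates inside the matrix clause — no clause boundary is crossed.

0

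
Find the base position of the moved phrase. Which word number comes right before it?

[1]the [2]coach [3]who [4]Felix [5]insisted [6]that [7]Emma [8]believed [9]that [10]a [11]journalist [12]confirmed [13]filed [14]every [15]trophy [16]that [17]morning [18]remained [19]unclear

The displaced element is "the coach" (word 2).
It is linked across 3 clause boundaries (that → that → Ø).
It functions as the subject of "filed", so the gap sits immediately after word 12 ("confirmed").
Base order: Felix insisted that Emma believed that a journalist confirmed the coach filed every trophy that morning.

12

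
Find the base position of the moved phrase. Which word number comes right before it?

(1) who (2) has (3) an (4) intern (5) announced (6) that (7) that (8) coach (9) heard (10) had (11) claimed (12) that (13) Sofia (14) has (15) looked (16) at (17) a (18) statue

9

The displaced element is "who" (word 1).
It is linked across 2 clause boundaries (that → Ø).
It functions as the subject of "claimed", so the gap sits immediately after word 9 ("heard").
Base order: An intern has announced that that coach heard that who had claimed that Sofia has looked at a statue.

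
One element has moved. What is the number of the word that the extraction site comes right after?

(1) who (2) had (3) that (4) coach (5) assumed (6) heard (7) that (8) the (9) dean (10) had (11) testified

The displaced element is "who" (word 1).
It is linked across 1 clause boundary (Ø).
It functions as the subject of "heard", so the gap sits immediately after word 5 ("assumed").
Base order: That coach had assumed that who heard that the dean had testified.

5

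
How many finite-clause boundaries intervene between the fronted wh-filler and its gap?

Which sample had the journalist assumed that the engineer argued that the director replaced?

2

"which sample" is extracted from the object of "replaced".
Boundaries crossed, outermost first: [that], [that] — 2 in total.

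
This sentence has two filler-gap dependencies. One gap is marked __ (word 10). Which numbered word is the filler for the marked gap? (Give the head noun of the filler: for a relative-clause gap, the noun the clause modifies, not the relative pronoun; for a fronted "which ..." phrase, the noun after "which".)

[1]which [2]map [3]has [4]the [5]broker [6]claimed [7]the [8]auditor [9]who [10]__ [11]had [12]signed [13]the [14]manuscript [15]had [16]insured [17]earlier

8

The marked gap is inside the relative clause, the subject of "signed".
Its filler is the head noun "auditor" (via "who"), at word 8.
(The other dependency links word 2 to a gap after word 16.)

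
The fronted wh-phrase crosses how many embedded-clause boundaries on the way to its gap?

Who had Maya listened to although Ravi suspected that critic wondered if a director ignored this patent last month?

"who" originates inside the matrix clause — no clause boundary is crossed.

0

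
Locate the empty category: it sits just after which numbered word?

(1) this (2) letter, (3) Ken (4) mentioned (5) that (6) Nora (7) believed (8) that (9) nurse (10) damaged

The displaced element is "this letter" (word 2).
It is linked across 2 clause boundaries (that → Ø).
It functions as the direct object of "damaged", so the gap sits immediately after word 10 ("damaged").
Base order: Ken mentioned that Nora believed that nurse damaged this letter.

10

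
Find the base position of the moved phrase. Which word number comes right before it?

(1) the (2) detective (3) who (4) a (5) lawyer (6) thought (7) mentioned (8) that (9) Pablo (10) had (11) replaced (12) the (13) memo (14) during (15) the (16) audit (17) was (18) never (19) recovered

6

The displaced element is "the detective" (word 2).
It is linked across 1 clause boundary (Ø).
It functions as the subject of "mentioned", so the gap sits immediately after word 6 ("thought").
Base order: A lawyer thought that the detective mentioned that Pablo had replaced the memo during the audit.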